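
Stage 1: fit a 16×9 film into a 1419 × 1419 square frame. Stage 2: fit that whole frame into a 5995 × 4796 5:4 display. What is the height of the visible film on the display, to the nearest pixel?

First fit — 16×9 into 1419×1419 spans the width: 1419.00 × 798.19.
The square canvas is height-limited in 5995×4796, giving 4796.00 × 4796.00; scale factor 3.3798.
Applying the same ×3.3798: 798.19 → 2697.75.

2698 px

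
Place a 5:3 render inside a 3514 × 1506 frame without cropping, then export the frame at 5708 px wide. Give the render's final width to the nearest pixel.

In the 3514×1506 frame the render fills the height: width = 1506 × 5/3 ≈ 2510.00 px.
The frame scales by 5708/3514 = 1.6244; 2510.00 × 1.6244 ≈ 4077.14 px.

4077 px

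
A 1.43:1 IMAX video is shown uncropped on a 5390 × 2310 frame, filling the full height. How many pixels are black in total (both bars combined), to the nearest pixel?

4820277 pixels

The video is 2310 × 1.430 ≈ 3303.3000 px wide.
Black = 5390 − 3303.3000 = 2086.7000 px.
That's 2086.7000 × 2310 ≈ 4820277 black pixels.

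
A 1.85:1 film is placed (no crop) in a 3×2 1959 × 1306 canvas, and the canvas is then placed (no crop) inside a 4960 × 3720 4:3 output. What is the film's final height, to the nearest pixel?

2681 px

1.85:1 in 1959×1306: fills the width, so the film is 1959.00 × 1058.92.
3×2 in 4960×3720: fills the width, so the intermediate becomes 4960.00 × 3306.67 — a scale of ×2.5319.
The film scales with it: height 1058.92 × 2.5319 ≈ 2681.08.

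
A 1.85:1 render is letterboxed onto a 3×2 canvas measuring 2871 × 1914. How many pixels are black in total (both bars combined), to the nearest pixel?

1039612 pixels

1.85:1 (1.850) > 3×2 (1.500), so the render fills the width.
Content height = 2871 / 1.850 ≈ 1551.8919 px.
1914 − 1551.8919 = 362.1081 px of bars.
Across the 2871-px span: 362.1081 × 2871 ≈ 1039612 px.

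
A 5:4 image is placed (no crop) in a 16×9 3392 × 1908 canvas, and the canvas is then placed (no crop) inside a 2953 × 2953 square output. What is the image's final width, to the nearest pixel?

First fit — 5:4 into 3392×1908 spans the height: 2385.00 × 1908.00.
The 16×9 canvas is width-limited in 2953×2953, giving 2953.00 × 1661.06; scale factor 0.8706.
The image scales with it: width 2385.00 × 0.8706 ≈ 2076.33.

2076 px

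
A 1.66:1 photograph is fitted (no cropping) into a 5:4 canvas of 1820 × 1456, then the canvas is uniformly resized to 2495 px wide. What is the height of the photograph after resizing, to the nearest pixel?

1503 px

At 1820×1456 the photograph is width-limited, so height = 1820 / 1.660 ≈ 1096.39 px.
The frame scales by 2495/1820 = 1.3709; 1096.39 × 1.3709 ≈ 1503.01 px.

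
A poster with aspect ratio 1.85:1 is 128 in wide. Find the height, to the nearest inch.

At 1.85:1, 128 / 1.850 ≈ 69.19.

69 in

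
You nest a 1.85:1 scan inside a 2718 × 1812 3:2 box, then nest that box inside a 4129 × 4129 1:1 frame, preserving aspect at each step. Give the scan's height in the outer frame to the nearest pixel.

1.85:1 in 2718×1812: fills the width, so the scan is 2718.00 × 1469.19.
Second fit — the 3:2 canvas into 4129×4129 spans the width: 4129.00 × 2752.67 (×1.5191 from 2718×1812).
The scan scales with it: height 1469.19 × 1.5191 ≈ 2231.89.

2232 px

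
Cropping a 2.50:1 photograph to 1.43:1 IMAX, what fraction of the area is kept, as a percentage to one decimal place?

57.2%

Going from 2.50:1 to 1.43:1 IMAX means cutting width while keeping height.
(1.430)/(2.500) ≈ 0.572 of the area survives.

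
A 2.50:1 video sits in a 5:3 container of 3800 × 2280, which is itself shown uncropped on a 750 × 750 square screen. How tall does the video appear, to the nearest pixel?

300 px

First fit — 2.50:1 into 3800×2280 spans the width: 3800.00 × 1520.00.
5:3 in 750×750: fills the width, so the intermediate becomes 750.00 × 450.00 — a scale of ×0.1974.
So the video's height is 1520.00 × 0.1974 ≈ 300.00.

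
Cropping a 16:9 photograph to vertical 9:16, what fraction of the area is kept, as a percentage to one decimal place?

vertical 9:16 is narrower than 16:9, so the crop keeps the full height and trims the width.
(0.562)/(1.778) ≈ 0.316 of the area survives.

31.6%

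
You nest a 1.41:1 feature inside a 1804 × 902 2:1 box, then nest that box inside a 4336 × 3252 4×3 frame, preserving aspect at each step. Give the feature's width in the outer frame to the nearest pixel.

First fit — 1.41:1 into 1804×902 spans the height: 1271.82 × 902.00.
Second fit — the 2:1 canvas into 4336×3252 spans the width: 4336.00 × 2168.00 (×2.4035 from 1804×902).
Applying the same ×2.4035: 1271.82 → 3056.88.

3057 px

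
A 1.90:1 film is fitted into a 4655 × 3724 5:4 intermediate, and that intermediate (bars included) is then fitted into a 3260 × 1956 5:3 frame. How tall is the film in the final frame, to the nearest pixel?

1.90:1 in 4655×3724: fills the width, so the film is 4655.00 × 2450.00.
Second fit — the 5:4 canvas into 3260×1956 spans the height: 2445.00 × 1956.00 (×0.5252 from 4655×3724).
So the film's height is 2450.00 × 0.5252 ≈ 1286.84.

1287 px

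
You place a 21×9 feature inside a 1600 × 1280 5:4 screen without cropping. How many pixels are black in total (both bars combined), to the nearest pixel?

21×9 is wider than 5:4, so it spans the full width.
Content height = 1600 × 9/21 ≈ 685.7143 px.
Leftover height: 1280 − 685.7143 = 594.2857 px.
Bar area = 594.2857 × 1600 ≈ 950857 px.

950857 pixels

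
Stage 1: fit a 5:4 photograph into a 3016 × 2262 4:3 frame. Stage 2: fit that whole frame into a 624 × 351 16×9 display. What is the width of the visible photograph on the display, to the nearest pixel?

Inside the 3016×2262 canvas the photograph is height-limited at 2827.50 × 2262.00.
The 4:3 canvas is height-limited in 624×351, giving 468.00 × 351.00; scale factor 0.1552.
Applying the same ×0.1552: 2827.50 → 438.75.

439 px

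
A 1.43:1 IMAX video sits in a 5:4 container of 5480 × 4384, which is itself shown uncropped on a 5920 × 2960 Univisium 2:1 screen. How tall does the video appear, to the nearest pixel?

2587 px

Inside the 5480×4384 canvas the video is width-limited at 5480.00 × 3832.17.
Second fit — the 5:4 canvas into 5920×2960 spans the height: 3700.00 × 2960.00 (×0.6752 from 5480×4384).
So the video's height is 3832.17 × 0.6752 ≈ 2587.41.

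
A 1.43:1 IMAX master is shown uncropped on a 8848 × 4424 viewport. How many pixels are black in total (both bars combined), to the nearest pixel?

11155912 pixels

Since 1.430 < 2.000, the master is height-limited.
That makes the image 6326.3200 px wide (4424 × 1.430).
8848 − 6326.3200 = 2521.6800 px of bars.
That's 2521.6800 × 4424 ≈ 11155912 black pixels.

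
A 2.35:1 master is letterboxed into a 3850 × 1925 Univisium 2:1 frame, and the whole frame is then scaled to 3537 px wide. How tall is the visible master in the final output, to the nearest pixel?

In the 3850×1925 frame the master fills the width: height = 3850 / 2.350 ≈ 1638.30 px.
The frame scales by 3537/3850 = 0.9187; 1638.30 × 0.9187 ≈ 1505.11 px.

1505 px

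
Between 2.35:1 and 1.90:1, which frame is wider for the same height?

2.35 and 1.9; 2.35 > 1.9.

2.35:1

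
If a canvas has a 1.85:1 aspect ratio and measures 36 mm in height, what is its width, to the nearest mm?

67 mm

Width = 36 × 1.850 = 66.60.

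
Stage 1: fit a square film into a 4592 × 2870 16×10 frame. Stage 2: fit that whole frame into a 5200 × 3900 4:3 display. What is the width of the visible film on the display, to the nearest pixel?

First fit — square into 4592×2870 spans the height: 2870.00 × 2870.00.
The 16×10 canvas is width-limited in 5200×3900, giving 5200.00 × 3250.00; scale factor 1.1324.
So the film's width is 2870.00 × 1.1324 ≈ 3250.00.

3250 px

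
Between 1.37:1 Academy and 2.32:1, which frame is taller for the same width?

1.37 and 2.32; 2.32 > 1.37. The smaller width-to-height ratio is the taller frame.

1.37:1 Academy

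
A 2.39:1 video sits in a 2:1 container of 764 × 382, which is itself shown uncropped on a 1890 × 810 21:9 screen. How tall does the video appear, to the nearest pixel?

678 px

2.39:1 in 764×382: fills the width, so the video is 764.00 × 319.67.
Second fit — the 2:1 canvas into 1890×810 spans the height: 1620.00 × 810.00 (×2.1204 from 764×382).
The video scales with it: height 319.67 × 2.1204 ≈ 677.82.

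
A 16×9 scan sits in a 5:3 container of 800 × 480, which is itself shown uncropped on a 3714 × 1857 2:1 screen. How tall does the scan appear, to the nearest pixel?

First fit — 16×9 into 800×480 spans the width: 800.00 × 450.00.
The 5:3 canvas is height-limited in 3714×1857, giving 3095.00 × 1857.00; scale factor 3.8687.
So the scan's height is 450.00 × 3.8687 ≈ 1740.94.

1741 px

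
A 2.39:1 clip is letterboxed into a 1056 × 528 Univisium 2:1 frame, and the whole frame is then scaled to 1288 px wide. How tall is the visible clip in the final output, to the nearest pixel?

539 px

At 1056×528 the clip is width-limited, so height = 1056 / 2.390 ≈ 441.84 px.
Scaling 1056 → 1288 is ×1.2197, so the height becomes 441.84 × 1.2197 ≈ 538.91 px.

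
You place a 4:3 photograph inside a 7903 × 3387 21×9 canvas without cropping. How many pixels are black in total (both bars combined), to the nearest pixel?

11471769 pixels

4:3 is narrower than 21×9, so it spans the full height.
Content width = 3387 × 4/3 ≈ 4516.0000 px.
7903 − 4516.0000 = 3387.0000 px of bars.
Across the 3387-px span: 3387.0000 × 3387 ≈ 11471769 px.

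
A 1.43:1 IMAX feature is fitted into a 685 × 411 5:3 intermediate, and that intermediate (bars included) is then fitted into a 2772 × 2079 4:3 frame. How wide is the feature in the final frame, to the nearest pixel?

1.43:1 IMAX in 685×411: fills the height, so the feature is 587.73 × 411.00.
Second fit — the 5:3 canvas into 2772×2079 spans the width: 2772.00 × 1663.20 (×4.0467 from 685×411).
So the feature's width is 587.73 × 4.0467 ≈ 2378.38.

2378 px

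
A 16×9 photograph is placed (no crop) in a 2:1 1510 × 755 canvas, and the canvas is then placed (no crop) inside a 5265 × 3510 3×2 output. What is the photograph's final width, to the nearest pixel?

First fit — 16×9 into 1510×755 spans the height: 1342.22 × 755.00.
2:1 in 5265×3510: fills the width, so the intermediate becomes 5265.00 × 2632.50 — a scale of ×3.4868.
The photograph scales with it: width 1342.22 × 3.4868 ≈ 4680.00.

4680 px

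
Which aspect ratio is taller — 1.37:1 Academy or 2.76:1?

1.37 and 2.76; 2.76 > 1.37. The smaller width-to-height ratio is the taller frame.

1.37:1 Academy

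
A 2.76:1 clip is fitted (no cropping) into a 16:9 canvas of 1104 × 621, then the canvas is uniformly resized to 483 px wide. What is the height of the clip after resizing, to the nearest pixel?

175 px

In the 1104×621 frame the clip fills the width: height = 1104 / 2.760 ≈ 400.00 px.
The frame scales by 483/1104 = 0.4375; 400.00 × 0.4375 ≈ 175.00 px.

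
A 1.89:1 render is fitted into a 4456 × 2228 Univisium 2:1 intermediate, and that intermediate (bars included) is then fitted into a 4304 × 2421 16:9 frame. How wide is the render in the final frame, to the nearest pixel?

Inside the 4456×2228 canvas the render is height-limited at 4210.92 × 2228.00.
Univisium 2:1 in 4304×2421: fills the width, so the intermediate becomes 4304.00 × 2152.00 — a scale of ×0.9659.
So the render's width is 4210.92 × 0.9659 ≈ 4067.28.

4067 px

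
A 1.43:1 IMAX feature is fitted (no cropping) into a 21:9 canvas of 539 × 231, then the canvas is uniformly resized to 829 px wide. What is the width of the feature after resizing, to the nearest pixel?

508 px

In the 539×231 frame the feature fills the height: width = 231 × 1.430 ≈ 330.33 px.
The frame scales by 829/539 = 1.5380; 330.33 × 1.5380 ≈ 508.06 px.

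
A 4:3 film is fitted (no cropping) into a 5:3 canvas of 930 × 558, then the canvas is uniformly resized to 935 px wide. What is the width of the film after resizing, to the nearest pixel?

In the 930×558 frame the film fills the height: width = 558 × 4/3 ≈ 744.00 px.
Scaling 930 → 935 is ×1.0054, so the width becomes 744.00 × 1.0054 ≈ 748.00 px.

748 px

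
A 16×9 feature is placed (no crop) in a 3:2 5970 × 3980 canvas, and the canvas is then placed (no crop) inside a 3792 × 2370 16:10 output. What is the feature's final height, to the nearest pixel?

First fit — 16×9 into 5970×3980 spans the width: 5970.00 × 3358.12.
The 3:2 canvas is height-limited in 3792×2370, giving 3555.00 × 2370.00; scale factor 0.5955.
Applying the same ×0.5955: 3358.12 → 1999.69.

2000 px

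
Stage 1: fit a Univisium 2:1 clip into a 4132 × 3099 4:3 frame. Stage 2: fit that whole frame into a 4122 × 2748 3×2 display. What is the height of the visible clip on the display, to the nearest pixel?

First fit — Univisium 2:1 into 4132×3099 spans the width: 4132.00 × 2066.00.
The 4:3 canvas is height-limited in 4122×2748, giving 3664.00 × 2748.00; scale factor 0.8867.
The clip scales with it: height 2066.00 × 0.8867 ≈ 1832.00.

1832 px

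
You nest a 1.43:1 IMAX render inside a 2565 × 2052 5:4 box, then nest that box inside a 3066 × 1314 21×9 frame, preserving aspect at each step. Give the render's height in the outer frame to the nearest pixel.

First fit — 1.43:1 IMAX into 2565×2052 spans the width: 2565.00 × 1793.71.
5:4 in 3066×1314: fills the height, so the intermediate becomes 1642.50 × 1314.00 — a scale of ×0.6404.
Applying the same ×0.6404: 1793.71 → 1148.60.

1149 px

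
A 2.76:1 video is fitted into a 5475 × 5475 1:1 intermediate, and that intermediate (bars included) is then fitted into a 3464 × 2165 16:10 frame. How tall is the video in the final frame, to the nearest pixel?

784 px

Inside the 5475×5475 canvas the video is width-limited at 5475.00 × 1983.70.
The 1:1 canvas is height-limited in 3464×2165, giving 2165.00 × 2165.00; scale factor 0.3954.
The video scales with it: height 1983.70 × 0.3954 ≈ 784.42.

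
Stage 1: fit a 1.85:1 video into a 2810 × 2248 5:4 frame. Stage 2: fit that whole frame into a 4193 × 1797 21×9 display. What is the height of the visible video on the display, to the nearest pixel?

First fit — 1.85:1 into 2810×2248 spans the width: 2810.00 × 1518.92.
5:4 in 4193×1797: fills the height, so the intermediate becomes 2246.25 × 1797.00 — a scale of ×0.7994.
So the video's height is 1518.92 × 0.7994 ≈ 1214.19.

1214 px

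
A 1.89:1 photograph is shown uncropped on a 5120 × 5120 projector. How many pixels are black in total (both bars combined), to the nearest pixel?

Since 1.890 > 1.000, the photograph is width-limited.
Content height = 5120 / 1.890 ≈ 2708.9947 px.
Leftover height: 5120 − 2708.9947 = 2411.0053 px.
Bar area = 2411.0053 × 5120 ≈ 12344347 px.

12344347 pixels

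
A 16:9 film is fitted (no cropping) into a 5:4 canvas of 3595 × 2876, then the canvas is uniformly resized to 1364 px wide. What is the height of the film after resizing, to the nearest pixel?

767 px

Fitted into 3595×2876, the film spans the width; its height is 3595 × 9/16 ≈ 2022.19 px.
The frame scales by 1364/3595 = 0.3794; 2022.19 × 0.3794 ≈ 767.25 px.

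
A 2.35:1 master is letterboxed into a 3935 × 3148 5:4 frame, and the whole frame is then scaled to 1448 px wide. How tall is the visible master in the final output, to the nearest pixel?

616 px

In the 3935×3148 frame the master fills the width: height = 3935 / 2.350 ≈ 1674.47 px.
Resizing to 1448 px wide multiplies everything by 0.3680: 1674.47 → 616.17 px.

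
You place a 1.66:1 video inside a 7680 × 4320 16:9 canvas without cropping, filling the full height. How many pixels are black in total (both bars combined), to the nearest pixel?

That makes the image 7171.2000 px wide (4320 × 1.660).
7680 − 7171.2000 = 508.8000 px of bars.
Across the 4320-px span: 508.8000 × 4320 ≈ 2198016 px.

2198016 pixels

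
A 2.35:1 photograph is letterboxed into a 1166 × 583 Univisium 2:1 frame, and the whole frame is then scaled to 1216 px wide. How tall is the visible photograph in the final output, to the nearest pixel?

517 px

Fitted into 1166×583, the photograph spans the width; its height is 1166 / 2.350 ≈ 496.17 px.
Resizing to 1216 px wide multiplies everything by 1.0429: 496.17 → 517.45 px.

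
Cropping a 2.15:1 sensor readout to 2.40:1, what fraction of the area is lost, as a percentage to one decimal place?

10.4%

2.40:1 is wider than 2.15:1, so the crop keeps the full width and trims the height.
Fraction kept = (2.150)/(2.400) ≈ 89.58%, so 10.42% is lost.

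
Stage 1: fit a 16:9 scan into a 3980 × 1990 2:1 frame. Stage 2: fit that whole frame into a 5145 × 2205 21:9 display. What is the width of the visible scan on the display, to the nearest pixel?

3920 px

Inside the 3980×1990 canvas the scan is height-limited at 3537.78 × 1990.00.
The 2:1 canvas is height-limited in 5145×2205, giving 4410.00 × 2205.00; scale factor 1.1080.
So the scan's width is 3537.78 × 1.1080 ≈ 3920.00.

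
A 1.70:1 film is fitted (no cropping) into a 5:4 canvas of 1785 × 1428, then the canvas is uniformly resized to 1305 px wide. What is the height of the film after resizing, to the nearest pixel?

768 px

In the 1785×1428 frame the film fills the width: height = 1785 / 1.700 ≈ 1050.00 px.
Scaling 1785 → 1305 is ×0.7311, so the height becomes 1050.00 × 0.7311 ≈ 767.65 px.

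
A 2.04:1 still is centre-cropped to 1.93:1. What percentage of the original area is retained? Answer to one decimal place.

94.6%

Going from 2.04:1 to 1.93:1 means cutting width while keeping height.
Area ratio = (1.930)/(2.040) = 94.61% retained.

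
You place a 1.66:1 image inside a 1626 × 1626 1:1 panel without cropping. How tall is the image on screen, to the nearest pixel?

980 px

1.66:1 is wider than 1:1, so it spans the full width.
Content height = 1626 / 1.660 ≈ 979.52 px.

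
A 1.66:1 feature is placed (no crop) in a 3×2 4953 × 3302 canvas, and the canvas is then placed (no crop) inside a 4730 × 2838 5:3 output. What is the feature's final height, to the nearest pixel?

2564 px

Inside the 4953×3302 canvas the feature is width-limited at 4953.00 × 2983.73.
3×2 in 4730×2838: fills the height, so the intermediate becomes 4257.00 × 2838.00 — a scale of ×0.8595.
The feature scales with it: height 2983.73 × 0.8595 ≈ 2564.46.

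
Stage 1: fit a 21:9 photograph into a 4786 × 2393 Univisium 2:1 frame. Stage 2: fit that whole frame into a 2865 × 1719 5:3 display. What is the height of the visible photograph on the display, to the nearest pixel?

1228 px

First fit — 21:9 into 4786×2393 spans the width: 4786.00 × 2051.14.
Univisium 2:1 in 2865×1719: fills the width, so the intermediate becomes 2865.00 × 1432.50 — a scale of ×0.5986.
The photograph scales with it: height 2051.14 × 0.5986 ≈ 1227.86.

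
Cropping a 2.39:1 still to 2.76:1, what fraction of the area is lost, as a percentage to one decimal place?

Going from 2.39:1 to 2.76:1 means cutting height while keeping width.
(2.390)/(2.760) ≈ 0.866 of the area survives, leaving 13.41% discarded.

13.4%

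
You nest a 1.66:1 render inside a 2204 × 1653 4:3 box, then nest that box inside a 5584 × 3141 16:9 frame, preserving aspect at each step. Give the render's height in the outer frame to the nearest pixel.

1.66:1 in 2204×1653: fills the width, so the render is 2204.00 × 1327.71.
Second fit — the 4:3 canvas into 5584×3141 spans the height: 4188.00 × 3141.00 (×1.9002 from 2204×1653).
So the render's height is 1327.71 × 1.9002 ≈ 2522.89.

2523 px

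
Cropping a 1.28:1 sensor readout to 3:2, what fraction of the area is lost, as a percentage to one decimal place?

14.7%

The width stays; only height is cut (since 3:2 is wider than 1.28:1).
Area ratio = (1.280)/(1.500) = 85.33%; the remaining 14.67% is cropped out.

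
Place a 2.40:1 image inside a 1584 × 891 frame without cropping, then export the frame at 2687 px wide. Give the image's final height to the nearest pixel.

1120 px

In the 1584×891 frame the image fills the width: height = 1584 / 2.400 ≈ 660.00 px.
Resizing to 2687 px wide multiplies everything by 1.6963: 660.00 → 1119.58 px.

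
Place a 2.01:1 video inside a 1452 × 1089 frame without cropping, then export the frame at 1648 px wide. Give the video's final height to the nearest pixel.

At 1452×1089 the video is width-limited, so height = 1452 / 2.010 ≈ 722.39 px.
The frame scales by 1648/1452 = 1.1350; 722.39 × 1.1350 ≈ 819.90 px.

820 px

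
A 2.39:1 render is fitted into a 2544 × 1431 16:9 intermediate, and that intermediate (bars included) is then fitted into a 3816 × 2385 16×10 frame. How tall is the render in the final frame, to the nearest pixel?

1597 px

First fit — 2.39:1 into 2544×1431 spans the width: 2544.00 × 1064.44.
The 16:9 canvas is width-limited in 3816×2385, giving 3816.00 × 2146.50; scale factor 1.5000.
The render scales with it: height 1064.44 × 1.5000 ≈ 1596.65.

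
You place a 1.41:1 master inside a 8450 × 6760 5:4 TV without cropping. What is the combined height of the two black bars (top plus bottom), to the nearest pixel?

Since 1.410 > 1.250, the master is width-limited.
That makes the image 5992.91 px tall (8450 / 1.410).
Black = 6760 − 5992.91 = 767.09 px.

767 px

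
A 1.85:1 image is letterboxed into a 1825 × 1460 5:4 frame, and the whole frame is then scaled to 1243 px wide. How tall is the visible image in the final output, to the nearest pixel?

Fitted into 1825×1460, the image spans the width; its height is 1825 / 1.850 ≈ 986.49 px.
Resizing to 1243 px wide multiplies everything by 0.6811: 986.49 → 671.89 px.

672 px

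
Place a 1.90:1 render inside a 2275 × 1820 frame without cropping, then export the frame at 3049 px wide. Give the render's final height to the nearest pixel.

1605 px

In the 2275×1820 frame the render fills the width: height = 2275 / 1.900 ≈ 1197.37 px.
Resizing to 3049 px wide multiplies everything by 1.3402: 1197.37 → 1604.74 px.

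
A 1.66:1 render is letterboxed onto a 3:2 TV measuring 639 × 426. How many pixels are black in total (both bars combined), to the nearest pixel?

1.66:1 (1.660) > 3:2 (1.500), so the render fills the width.
Content height = 639 / 1.660 ≈ 384.9398 px.
Black = 426 − 384.9398 = 41.0602 px.
That's 41.0602 × 639 ≈ 26237 black pixels.

26237 pixels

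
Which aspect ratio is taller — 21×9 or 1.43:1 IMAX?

1.43:1 IMAX

21×9 = 2.333 and 1.43; 2.333 > 1.43. The smaller width-to-height ratio is the taller frame.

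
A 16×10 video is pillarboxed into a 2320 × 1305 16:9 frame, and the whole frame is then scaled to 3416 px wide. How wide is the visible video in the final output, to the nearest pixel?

3074 px

Fitted into 2320×1305, the video spans the height; its width is 1305 × 16/10 ≈ 2088.00 px.
Scaling 2320 → 3416 is ×1.4724, so the width becomes 2088.00 × 1.4724 ≈ 3074.40 px.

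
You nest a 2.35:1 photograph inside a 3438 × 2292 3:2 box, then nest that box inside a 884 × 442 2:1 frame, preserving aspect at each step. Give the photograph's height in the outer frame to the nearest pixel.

Inside the 3438×2292 canvas the photograph is width-limited at 3438.00 × 1462.98.
The 3:2 canvas is height-limited in 884×442, giving 663.00 × 442.00; scale factor 0.1928.
Applying the same ×0.1928: 1462.98 → 282.13.

282 px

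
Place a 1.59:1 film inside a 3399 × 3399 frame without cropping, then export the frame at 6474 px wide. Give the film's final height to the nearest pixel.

At 3399×3399 the film is width-limited, so height = 3399 / 1.590 ≈ 2137.74 px.
Scaling 3399 → 6474 is ×1.9047, so the height becomes 2137.74 × 1.9047 ≈ 4071.70 px.

4072 px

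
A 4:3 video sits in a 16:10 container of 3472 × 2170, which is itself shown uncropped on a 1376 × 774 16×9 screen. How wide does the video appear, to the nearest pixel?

1032 px

Inside the 3472×2170 canvas the video is height-limited at 2893.33 × 2170.00.
The 16:10 canvas is height-limited in 1376×774, giving 1238.40 × 774.00; scale factor 0.3567.
Applying the same ×0.3567: 2893.33 → 1032.00.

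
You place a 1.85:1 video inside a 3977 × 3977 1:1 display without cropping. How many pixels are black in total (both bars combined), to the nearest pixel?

7267054 pixels

Since 1.850 > 1.000, the video is width-limited.
Content height = 3977 / 1.850 ≈ 2149.7297 px.
Black = 3977 − 2149.7297 = 1827.2703 px.
Across the 3977-px span: 1827.2703 × 3977 ≈ 7267054 px.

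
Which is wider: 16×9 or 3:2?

16×9

16×9 = 1.778 and 3:2 = 1.5; 1.778 > 1.5.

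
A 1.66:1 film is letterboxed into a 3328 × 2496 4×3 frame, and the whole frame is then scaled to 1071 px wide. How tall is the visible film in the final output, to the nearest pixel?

At 3328×2496 the film is width-limited, so height = 3328 / 1.660 ≈ 2004.82 px.
Scaling 3328 → 1071 is ×0.3218, so the height becomes 2004.82 × 0.3218 ≈ 645.18 px.

645 px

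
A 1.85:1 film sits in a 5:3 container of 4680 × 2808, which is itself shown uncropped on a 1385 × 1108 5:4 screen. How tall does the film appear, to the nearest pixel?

First fit — 1.85:1 into 4680×2808 spans the width: 4680.00 × 2529.73.
Second fit — the 5:3 canvas into 1385×1108 spans the width: 1385.00 × 831.00 (×0.2959 from 4680×2808).
The film scales with it: height 2529.73 × 0.2959 ≈ 748.65.

749 px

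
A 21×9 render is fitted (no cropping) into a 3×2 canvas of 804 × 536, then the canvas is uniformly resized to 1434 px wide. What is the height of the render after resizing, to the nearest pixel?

In the 804×536 frame the render fills the width: height = 804 × 9/21 ≈ 344.57 px.
The frame scales by 1434/804 = 1.7836; 344.57 × 1.7836 ≈ 614.57 px.

615 px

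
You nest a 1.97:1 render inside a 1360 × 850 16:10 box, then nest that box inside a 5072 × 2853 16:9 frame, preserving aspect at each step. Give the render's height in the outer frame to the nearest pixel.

2317 px

1.97:1 in 1360×850: fills the width, so the render is 1360.00 × 690.36.
The 16:10 canvas is height-limited in 5072×2853, giving 4564.80 × 2853.00; scale factor 3.3565.
So the render's height is 690.36 × 3.3565 ≈ 2317.16.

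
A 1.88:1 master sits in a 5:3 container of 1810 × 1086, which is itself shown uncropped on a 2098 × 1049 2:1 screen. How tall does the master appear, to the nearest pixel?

First fit — 1.88:1 into 1810×1086 spans the width: 1810.00 × 962.77.
Second fit — the 5:3 canvas into 2098×1049 spans the height: 1748.33 × 1049.00 (×0.9659 from 1810×1086).
The master scales with it: height 962.77 × 0.9659 ≈ 929.96.

930 px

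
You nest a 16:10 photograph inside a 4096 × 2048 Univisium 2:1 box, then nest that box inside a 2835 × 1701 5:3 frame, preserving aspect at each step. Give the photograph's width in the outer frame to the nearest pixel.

2268 px

Inside the 4096×2048 canvas the photograph is height-limited at 3276.80 × 2048.00.
Univisium 2:1 in 2835×1701: fills the width, so the intermediate becomes 2835.00 × 1417.50 — a scale of ×0.6921.
Applying the same ×0.6921: 3276.80 → 2268.00.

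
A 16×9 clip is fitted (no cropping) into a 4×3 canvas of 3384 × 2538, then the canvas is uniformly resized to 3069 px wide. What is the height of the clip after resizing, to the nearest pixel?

1726 px

Fitted into 3384×2538, the clip spans the width; its height is 3384 × 9/16 ≈ 1903.50 px.
Resizing to 3069 px wide multiplies everything by 0.9069: 1903.50 → 1726.31 px.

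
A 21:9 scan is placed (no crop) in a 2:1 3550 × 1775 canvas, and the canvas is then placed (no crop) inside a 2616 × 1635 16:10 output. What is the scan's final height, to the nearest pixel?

Inside the 3550×1775 canvas the scan is width-limited at 3550.00 × 1521.43.
Second fit — the 2:1 canvas into 2616×1635 spans the width: 2616.00 × 1308.00 (×0.7369 from 3550×1775).
Applying the same ×0.7369: 1521.43 → 1121.14.

1121 px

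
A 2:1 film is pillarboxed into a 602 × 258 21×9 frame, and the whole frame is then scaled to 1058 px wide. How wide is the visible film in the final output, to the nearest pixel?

In the 602×258 frame the film fills the height: width = 258 × 2/1 ≈ 516.00 px.
Resizing to 1058 px wide multiplies everything by 1.7575: 516.00 → 906.86 px.

907 px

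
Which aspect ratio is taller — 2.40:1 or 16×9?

2.4 and 16×9 = 1.778; 2.4 > 1.778. The smaller width-to-height ratio is the taller frame.

16×9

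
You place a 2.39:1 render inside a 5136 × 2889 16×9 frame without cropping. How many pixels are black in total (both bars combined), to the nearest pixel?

3800876 pixels

2.39:1 (2.390) > 16×9 (1.778), so the render fills the width.
The render is 5136 / 2.390 ≈ 2148.9540 px tall.
Black = 2889 − 2148.9540 = 740.0460 px.
That's 740.0460 × 5136 ≈ 3800876 black pixels.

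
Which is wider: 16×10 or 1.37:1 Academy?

16×10 = 1.6 and 1.37; 1.6 > 1.37.

16×10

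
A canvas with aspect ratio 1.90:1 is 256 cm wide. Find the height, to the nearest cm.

135 cm

256 / 1.900 = 134.74.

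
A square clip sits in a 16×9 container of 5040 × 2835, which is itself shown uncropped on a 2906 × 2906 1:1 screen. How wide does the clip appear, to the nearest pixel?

1635 px

Inside the 5040×2835 canvas the clip is height-limited at 2835.00 × 2835.00.
Second fit — the 16×9 canvas into 2906×2906 spans the width: 2906.00 × 1634.62 (×0.5766 from 5040×2835).
Applying the same ×0.5766: 2835.00 → 1634.62.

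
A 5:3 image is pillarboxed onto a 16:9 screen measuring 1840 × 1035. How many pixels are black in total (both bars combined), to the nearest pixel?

119025 pixels

Since 1.667 < 1.778, the image is height-limited.
That makes the image 1725.0000 px wide (1035 × 5/3).
Black = 1840 − 1725.0000 = 115.0000 px.
Bar area = 115.0000 × 1035 ≈ 119025 px.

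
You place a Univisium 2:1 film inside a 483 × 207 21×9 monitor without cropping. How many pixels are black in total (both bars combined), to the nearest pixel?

Since 2.000 < 2.333, the film is height-limited.
That makes the image 414.0000 px wide (207 × 2/1).
483 − 414.0000 = 69.0000 px of bars.
Bar area = 69.0000 × 207 ≈ 14283 px.

14283 pixels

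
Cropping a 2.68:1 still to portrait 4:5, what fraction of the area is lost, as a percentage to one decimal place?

70.1%

Going from 2.68:1 to portrait 4:5 means cutting width while keeping height.
Fraction kept = (0.800)/(2.680) ≈ 29.85%, so 70.15% is lost.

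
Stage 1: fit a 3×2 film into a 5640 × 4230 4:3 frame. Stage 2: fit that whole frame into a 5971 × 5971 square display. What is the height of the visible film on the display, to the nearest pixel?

3×2 in 5640×4230: fills the width, so the film is 5640.00 × 3760.00.
4:3 in 5971×5971: fills the width, so the intermediate becomes 5971.00 × 4478.25 — a scale of ×1.0587.
So the film's height is 3760.00 × 1.0587 ≈ 3980.67.

3981 px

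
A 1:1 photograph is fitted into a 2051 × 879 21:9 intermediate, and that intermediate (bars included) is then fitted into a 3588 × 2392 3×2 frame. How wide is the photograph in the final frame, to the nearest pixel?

1538 px

Inside the 2051×879 canvas the photograph is height-limited at 879.00 × 879.00.
Second fit — the 21:9 canvas into 3588×2392 spans the width: 3588.00 × 1537.71 (×1.7494 from 2051×879).
So the photograph's width is 879.00 × 1.7494 ≈ 1537.71.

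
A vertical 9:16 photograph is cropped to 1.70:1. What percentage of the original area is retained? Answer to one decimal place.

Going from vertical 9:16 to 1.70:1 means cutting height while keeping width.
Fraction kept = (0.562)/(1.700) ≈ 33.09%.

33.1%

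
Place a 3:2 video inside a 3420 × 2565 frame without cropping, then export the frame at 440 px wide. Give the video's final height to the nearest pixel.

At 3420×2565 the video is width-limited, so height = 3420 × 2/3 ≈ 2280.00 px.
Scaling 3420 → 440 is ×0.1287, so the height becomes 2280.00 × 0.1287 ≈ 293.33 px.

293 px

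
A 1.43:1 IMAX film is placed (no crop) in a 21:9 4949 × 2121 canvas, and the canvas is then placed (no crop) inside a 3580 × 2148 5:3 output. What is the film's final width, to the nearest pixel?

2194 px

First fit — 1.43:1 IMAX into 4949×2121 spans the height: 3033.03 × 2121.00.
The 21:9 canvas is width-limited in 3580×2148, giving 3580.00 × 1534.29; scale factor 0.7234.
Applying the same ×0.7234: 3033.03 → 2194.03.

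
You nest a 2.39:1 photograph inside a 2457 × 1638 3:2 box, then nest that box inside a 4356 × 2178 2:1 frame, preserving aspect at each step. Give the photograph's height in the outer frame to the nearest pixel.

1367 px

First fit — 2.39:1 into 2457×1638 spans the width: 2457.00 × 1028.03.
3:2 in 4356×2178: fills the height, so the intermediate becomes 3267.00 × 2178.00 — a scale of ×1.3297.
So the photograph's height is 1028.03 × 1.3297 ≈ 1366.95.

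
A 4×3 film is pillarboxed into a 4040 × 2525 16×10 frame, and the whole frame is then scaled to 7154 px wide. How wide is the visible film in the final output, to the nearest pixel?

Fitted into 4040×2525, the film spans the height; its width is 2525 × 4/3 ≈ 3366.67 px.
Scaling 4040 → 7154 is ×1.7708, so the width becomes 3366.67 × 1.7708 ≈ 5961.67 px.

5962 px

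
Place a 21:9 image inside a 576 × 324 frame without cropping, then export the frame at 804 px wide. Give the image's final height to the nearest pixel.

345 px

In the 576×324 frame the image fills the width: height = 576 × 9/21 ≈ 246.86 px.
Resizing to 804 px wide multiplies everything by 1.3958: 246.86 → 344.57 px.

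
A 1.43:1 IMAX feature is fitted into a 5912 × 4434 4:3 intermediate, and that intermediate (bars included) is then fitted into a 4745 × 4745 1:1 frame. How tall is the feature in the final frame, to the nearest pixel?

First fit — 1.43:1 IMAX into 5912×4434 spans the width: 5912.00 × 4134.27.
Second fit — the 4:3 canvas into 4745×4745 spans the width: 4745.00 × 3558.75 (×0.8026 from 5912×4434).
The feature scales with it: height 4134.27 × 0.8026 ≈ 3318.18.

3318 px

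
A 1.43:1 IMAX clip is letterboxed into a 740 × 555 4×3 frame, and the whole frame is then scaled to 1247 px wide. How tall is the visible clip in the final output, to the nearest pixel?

872 px

At 740×555 the clip is width-limited, so height = 740 / 1.430 ≈ 517.48 px.
Scaling 740 → 1247 is ×1.6851, so the height becomes 517.48 × 1.6851 ≈ 872.03 px.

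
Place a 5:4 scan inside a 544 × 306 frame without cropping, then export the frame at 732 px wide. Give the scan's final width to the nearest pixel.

515 px

Fitted into 544×306, the scan spans the height; its width is 306 × 5/4 ≈ 382.50 px.
The frame scales by 732/544 = 1.3456; 382.50 × 1.3456 ≈ 514.69 px.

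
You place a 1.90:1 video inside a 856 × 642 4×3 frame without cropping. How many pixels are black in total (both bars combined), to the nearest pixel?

163901 pixels

1.90:1 is wider than 4×3, so it spans the full width.
That makes the image 450.5263 px tall (856 / 1.900).
Leftover height: 642 − 450.5263 = 191.4737 px.
That's 191.4737 × 856 ≈ 163901 black pixels.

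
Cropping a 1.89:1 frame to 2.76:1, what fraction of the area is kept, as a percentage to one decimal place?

68.5%

Going from 1.89:1 to 2.76:1 means cutting height while keeping width.
Fraction kept = (1.890)/(2.760) ≈ 68.48%.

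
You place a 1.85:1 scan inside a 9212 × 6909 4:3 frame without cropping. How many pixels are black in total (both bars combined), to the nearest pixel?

17774927 pixels

1.85:1 (1.850) > 4:3 (1.333), so the scan fills the width.
Content height = 9212 / 1.850 ≈ 4979.4595 px.
Black = 6909 − 4979.4595 = 1929.5405 px.
Bar area = 1929.5405 × 9212 ≈ 17774927 px.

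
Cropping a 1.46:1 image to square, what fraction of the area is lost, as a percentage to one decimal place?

Going from 1.46:1 to square means cutting width while keeping height.
(1.000)/(1.460) ≈ 0.685 of the area survives, leaving 31.51% discarded.

31.5%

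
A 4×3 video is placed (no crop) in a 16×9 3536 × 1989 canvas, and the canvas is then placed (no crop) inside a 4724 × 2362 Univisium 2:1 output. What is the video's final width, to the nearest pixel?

3149 px

Inside the 3536×1989 canvas the video is height-limited at 2652.00 × 1989.00.
The 16×9 canvas is height-limited in 4724×2362, giving 4199.11 × 2362.00; scale factor 1.1875.
The video scales with it: width 2652.00 × 1.1875 ≈ 3149.33.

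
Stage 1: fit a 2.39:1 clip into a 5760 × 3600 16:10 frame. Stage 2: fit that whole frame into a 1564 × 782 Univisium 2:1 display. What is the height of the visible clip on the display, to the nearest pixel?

524 px

First fit — 2.39:1 into 5760×3600 spans the width: 5760.00 × 2410.04.
The 16:10 canvas is height-limited in 1564×782, giving 1251.20 × 782.00; scale factor 0.2172.
So the clip's height is 2410.04 × 0.2172 ≈ 523.51.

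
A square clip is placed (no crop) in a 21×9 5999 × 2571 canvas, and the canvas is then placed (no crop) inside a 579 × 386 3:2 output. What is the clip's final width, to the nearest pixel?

First fit — square into 5999×2571 spans the height: 2571.00 × 2571.00.
21×9 in 579×386: fills the width, so the intermediate becomes 579.00 × 248.14 — a scale of ×0.0965.
Applying the same ×0.0965: 2571.00 → 248.14.

248 px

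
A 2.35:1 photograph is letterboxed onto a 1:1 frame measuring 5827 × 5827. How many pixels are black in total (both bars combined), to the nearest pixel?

19505449 pixels

2.35:1 is wider than 1:1, so it spans the full width.
Content height = 5827 / 2.350 ≈ 2479.5745 px.
Leftover height: 5827 − 2479.5745 = 3347.4255 px.
Across the 5827-px span: 3347.4255 × 5827 ≈ 19505449 px.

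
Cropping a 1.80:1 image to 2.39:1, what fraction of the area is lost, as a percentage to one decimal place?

24.7%

Going from 1.80:1 to 2.39:1 means cutting height while keeping width.
(1.800)/(2.390) ≈ 0.753 of the area survives, leaving 24.69% discarded.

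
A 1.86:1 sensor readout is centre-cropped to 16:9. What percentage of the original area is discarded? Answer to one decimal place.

4.4%

16:9 is narrower than 1.86:1, so the crop keeps the full height and trims the width.
Area ratio = (1.778)/(1.860) = 95.58%; the remaining 4.42% is cropped out.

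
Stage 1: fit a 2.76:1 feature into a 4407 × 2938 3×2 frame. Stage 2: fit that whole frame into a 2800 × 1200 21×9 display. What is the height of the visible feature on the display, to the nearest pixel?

2.76:1 in 4407×2938: fills the width, so the feature is 4407.00 × 1596.74.
The 3×2 canvas is height-limited in 2800×1200, giving 1800.00 × 1200.00; scale factor 0.4084.
The feature scales with it: height 1596.74 × 0.4084 ≈ 652.17.

652 px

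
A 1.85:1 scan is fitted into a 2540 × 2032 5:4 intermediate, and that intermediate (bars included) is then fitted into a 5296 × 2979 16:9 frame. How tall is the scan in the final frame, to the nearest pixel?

Inside the 2540×2032 canvas the scan is width-limited at 2540.00 × 1372.97.
The 5:4 canvas is height-limited in 5296×2979, giving 3723.75 × 2979.00; scale factor 1.4660.
So the scan's height is 1372.97 × 1.4660 ≈ 2012.84.

2013 px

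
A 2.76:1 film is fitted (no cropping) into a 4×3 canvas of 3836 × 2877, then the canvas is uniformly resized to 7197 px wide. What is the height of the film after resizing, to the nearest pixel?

Fitted into 3836×2877, the film spans the width; its height is 3836 / 2.760 ≈ 1389.86 px.
Scaling 3836 → 7197 is ×1.8762, so the height becomes 1389.86 × 1.8762 ≈ 2607.61 px.

2608 px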